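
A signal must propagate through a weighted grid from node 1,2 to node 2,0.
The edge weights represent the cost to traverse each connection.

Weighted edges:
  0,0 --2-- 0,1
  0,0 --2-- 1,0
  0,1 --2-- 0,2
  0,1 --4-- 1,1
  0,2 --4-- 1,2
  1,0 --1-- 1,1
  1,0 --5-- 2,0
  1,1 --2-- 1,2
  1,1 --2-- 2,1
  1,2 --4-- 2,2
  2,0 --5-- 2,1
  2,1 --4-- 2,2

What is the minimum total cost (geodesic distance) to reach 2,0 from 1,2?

Shortest path: 1,2 → 1,1 → 1,0 → 2,0, total weight = 8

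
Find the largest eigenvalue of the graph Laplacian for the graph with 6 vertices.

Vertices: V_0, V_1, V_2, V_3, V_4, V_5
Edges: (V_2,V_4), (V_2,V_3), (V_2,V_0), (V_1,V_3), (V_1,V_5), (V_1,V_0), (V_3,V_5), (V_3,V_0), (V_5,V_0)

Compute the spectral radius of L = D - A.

Degrees: deg(V_0) = 4, deg(V_1) = 3, deg(V_2) = 3, deg(V_3) = 4, deg(V_4) = 1, deg(V_5) = 3.
L = D − A with rows/columns ordered (V_0, V_1, V_2, V_3, V_4, V_5):
  [ 4, -1, -1, -1,  0, -1]
  [-1,  3,  0, -1,  0, -1]
  [-1,  0,  3, -1, -1,  0]
  [-1, -1, -1,  4,  0, -1]
  [ 0,  0, -1,  0,  1,  0]
  [-1, -1,  0, -1,  0,  3]
Characteristic polynomial: det(λI − L) = λ(λ² − 6λ + 4)(λ − 3)(λ − 4)(λ − 5).
Roots: λ = 0; (λ² − 6λ + 4) = 0 ⇒ λ = 3 ± √5 ≈ 0.7639, 5.2361; (λ − 3) = 0 ⇒ λ = 3; (λ − 4) = 0 ⇒ λ = 4; (λ − 5) = 0 ⇒ λ = 5.
(Check: the roots sum (with multiplicity) to 18, matching trace L = Σdeg = 2·9 = 18.)
Laplacian eigenvalues: [0.0, 0.7639, 3.0, 4.0, 5.0, 5.2361]. Largest eigenvalue (spectral radius) = 5.2361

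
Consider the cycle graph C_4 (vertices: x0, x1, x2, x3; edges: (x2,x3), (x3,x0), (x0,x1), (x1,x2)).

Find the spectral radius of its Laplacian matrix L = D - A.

The cycle graph C_n has Laplacian eigenvalues λ_k = 2 − 2cos(2πk/n), k = 0, 1, …, n−1. Here n = 4:
k=0: 2 − 2cos(0) = 0.0; k=1: 2 − 2cos(π/2) = 2.0; k=2: 2 − 2cos(π) = 4.0; k=3: 2 − 2cos(3π/2) = 2.0.
Laplacian eigenvalues: [0.0, 2.0, 2.0, 4.0]. Largest eigenvalue (spectral radius) = 4.0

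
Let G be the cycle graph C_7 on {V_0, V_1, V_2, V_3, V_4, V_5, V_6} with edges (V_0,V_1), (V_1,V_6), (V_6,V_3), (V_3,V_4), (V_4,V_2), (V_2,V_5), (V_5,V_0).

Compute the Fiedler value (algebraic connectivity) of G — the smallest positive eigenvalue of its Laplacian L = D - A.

The cycle graph C_n has Laplacian eigenvalues λ_k = 2 − 2cos(2πk/n), k = 0, 1, …, n−1. Here n = 7:
k=0: 2 − 2cos(0) = 0.0; k=1: 2 − 2cos(2π/7) = 0.753; k=2: 2 − 2cos(4π/7) = 2.445; k=3: 2 − 2cos(6π/7) = 3.8019; k=4: 2 − 2cos(8π/7) = 3.8019; k=5: 2 − 2cos(10π/7) = 2.445; k=6: 2 − 2cos(12π/7) = 0.753.
Laplacian eigenvalues: [0.0, 0.753, 0.753, 2.445, 2.445, 3.8019, 3.8019]. Algebraic connectivity (smallest non-zero eigenvalue) = 0.753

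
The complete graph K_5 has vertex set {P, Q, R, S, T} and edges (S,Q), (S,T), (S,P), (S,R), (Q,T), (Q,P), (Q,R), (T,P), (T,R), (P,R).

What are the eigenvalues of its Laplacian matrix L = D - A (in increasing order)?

For the complete graph K_n, L = nI − J (J = all-ones matrix). J has eigenvalues n (once, eigenvector 𝟙) and 0 (multiplicity n−1), so L has eigenvalues 0 (once) and n (multiplicity n−1). Here n = 5: eigenvalue 0 once and 5 with multiplicity 4.
Laplacian eigenvalues (increasing order): [0.0, 5.0, 5.0, 5.0, 5.0]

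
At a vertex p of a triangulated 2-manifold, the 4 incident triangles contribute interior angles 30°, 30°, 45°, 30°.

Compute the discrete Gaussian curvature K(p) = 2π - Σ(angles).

Sum of angles = 135°. K = 360° - 135° = 225°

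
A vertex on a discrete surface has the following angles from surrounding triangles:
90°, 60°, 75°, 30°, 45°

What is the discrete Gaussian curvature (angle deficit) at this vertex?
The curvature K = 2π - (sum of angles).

Sum of angles = 300°. K = 360° - 300° = 60° = π/3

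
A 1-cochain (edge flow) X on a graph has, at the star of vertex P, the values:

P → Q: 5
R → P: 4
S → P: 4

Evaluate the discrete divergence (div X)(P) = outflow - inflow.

Divergence = sum of outgoing flows = 5 + (-4) + (-4) = -3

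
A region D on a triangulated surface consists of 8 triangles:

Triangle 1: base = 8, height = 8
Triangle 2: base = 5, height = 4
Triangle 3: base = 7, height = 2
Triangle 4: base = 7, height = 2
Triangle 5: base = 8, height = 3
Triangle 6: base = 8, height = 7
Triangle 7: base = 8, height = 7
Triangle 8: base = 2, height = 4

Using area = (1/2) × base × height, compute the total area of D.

(1/2)×8×8 + (1/2)×5×4 + (1/2)×7×2 + (1/2)×7×2 + (1/2)×8×3 + (1/2)×8×7 + (1/2)×8×7 + (1/2)×2×4 = 128.0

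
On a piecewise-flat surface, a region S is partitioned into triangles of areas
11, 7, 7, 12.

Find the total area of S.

11 + 7 + 7 + 12 = 37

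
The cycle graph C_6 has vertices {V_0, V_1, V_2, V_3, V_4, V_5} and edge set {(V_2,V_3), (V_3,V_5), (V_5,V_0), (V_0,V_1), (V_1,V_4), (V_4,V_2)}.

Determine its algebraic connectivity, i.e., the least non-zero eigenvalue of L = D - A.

The cycle graph C_n has Laplacian eigenvalues λ_k = 2 − 2cos(2πk/n), k = 0, 1, …, n−1. Here n = 6:
k=0: 2 − 2cos(0) = 0.0; k=1: 2 − 2cos(π/3) = 1.0; k=2: 2 − 2cos(2π/3) = 3.0; k=3: 2 − 2cos(π) = 4.0; k=4: 2 − 2cos(4π/3) = 3.0; k=5: 2 − 2cos(5π/3) = 1.0.
Laplacian eigenvalues: [0.0, 1.0, 1.0, 3.0, 3.0, 4.0]. Algebraic connectivity (smallest non-zero eigenvalue) = 1.0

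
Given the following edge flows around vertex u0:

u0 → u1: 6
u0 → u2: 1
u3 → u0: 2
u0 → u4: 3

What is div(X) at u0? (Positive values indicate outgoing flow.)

Divergence = sum of outgoing flows = 6 + 1 + (-2) + 3 = 8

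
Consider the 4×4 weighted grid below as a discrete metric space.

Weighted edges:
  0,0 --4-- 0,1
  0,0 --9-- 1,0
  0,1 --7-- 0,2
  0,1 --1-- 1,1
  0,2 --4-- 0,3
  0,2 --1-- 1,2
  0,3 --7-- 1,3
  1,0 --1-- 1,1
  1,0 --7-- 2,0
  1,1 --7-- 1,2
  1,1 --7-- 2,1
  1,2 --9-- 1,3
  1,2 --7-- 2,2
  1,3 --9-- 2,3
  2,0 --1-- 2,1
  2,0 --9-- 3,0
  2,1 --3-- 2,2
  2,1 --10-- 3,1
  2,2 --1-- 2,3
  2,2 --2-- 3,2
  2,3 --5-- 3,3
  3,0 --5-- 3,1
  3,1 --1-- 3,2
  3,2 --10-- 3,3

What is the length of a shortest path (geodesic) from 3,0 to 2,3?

Shortest path: 3,0 → 3,1 → 3,2 → 2,2 → 2,3, total weight = 9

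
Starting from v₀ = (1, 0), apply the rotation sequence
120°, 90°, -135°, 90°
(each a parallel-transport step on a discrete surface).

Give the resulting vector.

Total rotation: 120° + 90° + (-135°) + 90° = 165°. Final vector: (-0.9659, 0.2588)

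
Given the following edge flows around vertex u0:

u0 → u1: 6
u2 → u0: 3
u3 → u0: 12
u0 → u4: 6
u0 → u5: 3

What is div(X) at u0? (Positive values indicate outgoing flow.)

Divergence = sum of outgoing flows = 6 + (-3) + (-12) + 6 + 3 = 0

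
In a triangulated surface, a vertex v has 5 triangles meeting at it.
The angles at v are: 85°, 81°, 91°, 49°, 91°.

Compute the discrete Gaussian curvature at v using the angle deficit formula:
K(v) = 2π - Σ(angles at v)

Sum of angles = 397°. K = 360° - 397° = -37° = -37π/180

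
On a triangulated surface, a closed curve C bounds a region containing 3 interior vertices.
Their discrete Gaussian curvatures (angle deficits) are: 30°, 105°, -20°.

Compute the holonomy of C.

Holonomy = total enclosed curvature = 30° + 105° + (-20°) = 115°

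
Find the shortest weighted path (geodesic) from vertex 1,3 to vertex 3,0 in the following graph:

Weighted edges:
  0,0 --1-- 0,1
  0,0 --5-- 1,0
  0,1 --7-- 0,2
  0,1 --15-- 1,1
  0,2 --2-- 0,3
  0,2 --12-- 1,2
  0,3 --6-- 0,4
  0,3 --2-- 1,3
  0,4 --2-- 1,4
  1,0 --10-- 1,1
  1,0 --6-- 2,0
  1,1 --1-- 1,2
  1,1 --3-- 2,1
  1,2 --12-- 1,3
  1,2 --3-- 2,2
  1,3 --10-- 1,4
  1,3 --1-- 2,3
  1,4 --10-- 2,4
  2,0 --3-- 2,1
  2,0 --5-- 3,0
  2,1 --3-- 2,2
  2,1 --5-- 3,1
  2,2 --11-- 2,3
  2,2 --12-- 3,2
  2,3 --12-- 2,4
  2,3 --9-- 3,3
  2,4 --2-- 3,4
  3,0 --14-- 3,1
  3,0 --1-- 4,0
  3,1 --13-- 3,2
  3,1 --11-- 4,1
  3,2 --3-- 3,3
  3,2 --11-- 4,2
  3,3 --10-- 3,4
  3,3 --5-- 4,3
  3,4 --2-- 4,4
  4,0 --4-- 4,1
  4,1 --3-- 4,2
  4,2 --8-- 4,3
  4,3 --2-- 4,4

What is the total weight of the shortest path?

Shortest path: 1,3 → 2,3 → 2,2 → 2,1 → 2,0 → 3,0, total weight = 23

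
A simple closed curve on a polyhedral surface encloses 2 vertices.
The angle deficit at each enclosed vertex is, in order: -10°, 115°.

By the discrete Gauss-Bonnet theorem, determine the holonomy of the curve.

Holonomy = total enclosed curvature = (-10°) + 115° = 105°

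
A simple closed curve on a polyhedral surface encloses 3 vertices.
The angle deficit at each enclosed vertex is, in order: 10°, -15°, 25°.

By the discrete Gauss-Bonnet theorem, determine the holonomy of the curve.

Holonomy = total enclosed curvature = 10° + (-15°) + 25° = 20°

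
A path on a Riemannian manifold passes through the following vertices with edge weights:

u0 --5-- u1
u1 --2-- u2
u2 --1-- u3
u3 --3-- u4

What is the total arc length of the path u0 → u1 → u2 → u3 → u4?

Arc length = 5 + 2 + 1 + 3 = 11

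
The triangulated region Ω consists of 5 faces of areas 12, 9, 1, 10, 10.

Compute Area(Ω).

12 + 9 + 1 + 10 + 10 = 42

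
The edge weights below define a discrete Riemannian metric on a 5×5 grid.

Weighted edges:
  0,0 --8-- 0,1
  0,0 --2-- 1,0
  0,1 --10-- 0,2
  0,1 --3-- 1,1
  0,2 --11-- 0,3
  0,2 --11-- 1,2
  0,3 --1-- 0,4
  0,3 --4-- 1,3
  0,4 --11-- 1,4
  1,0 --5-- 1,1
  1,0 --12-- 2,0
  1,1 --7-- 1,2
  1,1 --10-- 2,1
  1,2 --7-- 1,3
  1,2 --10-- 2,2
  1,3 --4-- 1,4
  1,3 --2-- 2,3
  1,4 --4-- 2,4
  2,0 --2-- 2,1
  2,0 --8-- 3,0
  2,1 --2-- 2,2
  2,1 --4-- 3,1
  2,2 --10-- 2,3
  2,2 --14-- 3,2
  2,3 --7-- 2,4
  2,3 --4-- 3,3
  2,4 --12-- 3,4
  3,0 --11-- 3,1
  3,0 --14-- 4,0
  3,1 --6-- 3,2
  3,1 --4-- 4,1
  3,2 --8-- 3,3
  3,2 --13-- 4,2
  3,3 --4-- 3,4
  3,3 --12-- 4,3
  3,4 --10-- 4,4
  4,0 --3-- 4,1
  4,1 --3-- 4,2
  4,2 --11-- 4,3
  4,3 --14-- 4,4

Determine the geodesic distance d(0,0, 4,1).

Shortest path: 0,0 → 1,0 → 2,0 → 2,1 → 3,1 → 4,1, total weight = 24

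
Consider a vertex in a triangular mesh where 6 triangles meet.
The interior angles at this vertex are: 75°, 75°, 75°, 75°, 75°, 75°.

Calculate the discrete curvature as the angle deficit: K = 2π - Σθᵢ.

Sum of angles = 450°. K = 360° - 450° = -90°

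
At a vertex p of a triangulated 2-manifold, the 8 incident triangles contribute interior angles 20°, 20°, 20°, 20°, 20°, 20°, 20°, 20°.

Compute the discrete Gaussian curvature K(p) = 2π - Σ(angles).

Sum of angles = 160°. K = 360° - 160° = 200°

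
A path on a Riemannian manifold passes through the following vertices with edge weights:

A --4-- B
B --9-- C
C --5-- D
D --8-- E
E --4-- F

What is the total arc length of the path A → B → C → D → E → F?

Arc length = 4 + 9 + 5 + 8 + 4 = 30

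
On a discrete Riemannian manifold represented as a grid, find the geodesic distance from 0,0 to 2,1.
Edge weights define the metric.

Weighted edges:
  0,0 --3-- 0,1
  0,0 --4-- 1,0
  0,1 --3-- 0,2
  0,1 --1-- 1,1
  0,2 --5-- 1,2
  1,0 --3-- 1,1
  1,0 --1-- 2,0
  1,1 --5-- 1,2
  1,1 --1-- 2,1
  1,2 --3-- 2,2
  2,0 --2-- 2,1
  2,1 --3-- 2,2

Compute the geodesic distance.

Shortest path: 0,0 → 0,1 → 1,1 → 2,1, total weight = 5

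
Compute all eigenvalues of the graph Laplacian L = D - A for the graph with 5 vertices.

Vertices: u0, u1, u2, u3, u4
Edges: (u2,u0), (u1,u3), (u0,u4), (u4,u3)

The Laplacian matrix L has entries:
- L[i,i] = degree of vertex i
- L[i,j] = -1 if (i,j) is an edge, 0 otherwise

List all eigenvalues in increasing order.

Degrees: deg(u0) = 2, deg(u1) = 1, deg(u2) = 1, deg(u3) = 2, deg(u4) = 2.
L = D − A with rows/columns ordered (u0, u1, u2, u3, u4):
  [ 2,  0, -1,  0, -1]
  [ 0,  1,  0, -1,  0]
  [-1,  0,  1,  0,  0]
  [ 0, -1,  0,  2, -1]
  [-1,  0,  0, -1,  2]
Characteristic polynomial: det(λI − L) = λ(λ² − 3λ + 1)(λ² − 5λ + 5).
Roots: λ = 0; (λ² − 3λ + 1) = 0 ⇒ λ = (3 ± √5)/2 ≈ 0.382, 2.618; (λ² − 5λ + 5) = 0 ⇒ λ = (5 ± √5)/2 ≈ 1.382, 3.618.
(Check: the roots sum (with multiplicity) to 8, matching trace L = Σdeg = 2·4 = 8.)
Laplacian eigenvalues (increasing order): [0.0, 0.382, 1.382, 2.618, 3.618]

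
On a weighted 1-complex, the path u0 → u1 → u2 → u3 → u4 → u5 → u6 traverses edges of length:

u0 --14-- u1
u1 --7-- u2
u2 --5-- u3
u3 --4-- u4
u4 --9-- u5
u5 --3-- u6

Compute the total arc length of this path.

Arc length = 14 + 7 + 5 + 4 + 9 + 3 = 42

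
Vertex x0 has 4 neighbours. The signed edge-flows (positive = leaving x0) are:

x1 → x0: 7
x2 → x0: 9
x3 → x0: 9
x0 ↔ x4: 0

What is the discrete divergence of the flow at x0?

Divergence = sum of outgoing flows = (-7) + (-9) + (-9) + 0 = -25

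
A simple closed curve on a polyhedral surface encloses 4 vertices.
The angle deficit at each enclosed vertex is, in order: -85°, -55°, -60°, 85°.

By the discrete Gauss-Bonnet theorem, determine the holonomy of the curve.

Holonomy = total enclosed curvature = (-85°) + (-55°) + (-60°) + 85° = -115°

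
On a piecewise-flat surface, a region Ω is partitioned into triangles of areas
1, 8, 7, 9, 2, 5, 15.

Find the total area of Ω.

1 + 8 + 7 + 9 + 2 + 5 + 15 = 47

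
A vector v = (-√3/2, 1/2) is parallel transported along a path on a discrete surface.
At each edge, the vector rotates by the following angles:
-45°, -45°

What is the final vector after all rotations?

Total rotation: (-45°) + (-45°) = -90°. Final vector: (0.5000, 0.8660)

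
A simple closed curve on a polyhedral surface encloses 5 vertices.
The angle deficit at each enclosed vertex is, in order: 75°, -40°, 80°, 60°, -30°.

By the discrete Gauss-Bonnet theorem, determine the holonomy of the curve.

Holonomy = total enclosed curvature = 75° + (-40°) + 80° + 60° + (-30°) = 145°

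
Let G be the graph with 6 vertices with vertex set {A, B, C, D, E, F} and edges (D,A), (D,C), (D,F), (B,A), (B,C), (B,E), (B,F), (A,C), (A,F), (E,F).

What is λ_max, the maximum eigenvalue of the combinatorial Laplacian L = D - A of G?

Degrees: deg(A) = 4, deg(B) = 4, deg(C) = 3, deg(D) = 3, deg(E) = 2, deg(F) = 4.
L = D − A with rows/columns ordered (A, B, C, D, E, F):
  [ 4, -1, -1, -1,  0, -1]
  [-1,  4, -1,  0, -1, -1]
  [-1, -1,  3, -1,  0,  0]
  [-1,  0, -1,  3,  0, -1]
  [ 0, -1,  0,  0,  2, -1]
  [-1, -1,  0, -1, -1,  4]
Characteristic polynomial: det(λI − L) = λ(λ² − 7λ + 9)(λ² − 9λ + 19)(λ − 4).
Roots: λ = 0; (λ² − 7λ + 9) = 0 ⇒ λ = (7 ± √13)/2 ≈ 1.6972, 5.3028; (λ² − 9λ + 19) = 0 ⇒ λ = (9 ± √5)/2 ≈ 3.382, 5.618; (λ − 4) = 0 ⇒ λ = 4.
(Check: the roots sum (with multiplicity) to 20, matching trace L = Σdeg = 2·10 = 20.)
Laplacian eigenvalues: [0.0, 1.6972, 3.382, 4.0, 5.3028, 5.618]. Largest eigenvalue (spectral radius) = 5.618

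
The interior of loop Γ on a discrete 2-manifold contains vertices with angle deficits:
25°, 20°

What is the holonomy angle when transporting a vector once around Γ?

Holonomy = total enclosed curvature = 25° + 20° = 45°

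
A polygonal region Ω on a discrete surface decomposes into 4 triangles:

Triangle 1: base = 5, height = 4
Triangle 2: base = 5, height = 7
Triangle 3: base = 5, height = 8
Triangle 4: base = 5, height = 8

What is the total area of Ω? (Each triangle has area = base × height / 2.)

(1/2)×5×4 + (1/2)×5×7 + (1/2)×5×8 + (1/2)×5×8 = 67.5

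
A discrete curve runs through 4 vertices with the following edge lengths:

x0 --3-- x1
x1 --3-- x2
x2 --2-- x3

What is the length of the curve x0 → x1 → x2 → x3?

Arc length = 3 + 3 + 2 = 8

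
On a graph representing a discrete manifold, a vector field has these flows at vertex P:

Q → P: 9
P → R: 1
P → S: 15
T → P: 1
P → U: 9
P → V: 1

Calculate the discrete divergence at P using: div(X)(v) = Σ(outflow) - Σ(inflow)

Divergence = sum of outgoing flows = (-9) + 1 + 15 + (-1) + 9 + 1 = 16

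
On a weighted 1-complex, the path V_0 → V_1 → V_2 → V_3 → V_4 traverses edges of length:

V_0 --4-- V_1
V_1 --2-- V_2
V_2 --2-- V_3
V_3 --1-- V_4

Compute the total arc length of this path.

Arc length = 4 + 2 + 2 + 1 = 9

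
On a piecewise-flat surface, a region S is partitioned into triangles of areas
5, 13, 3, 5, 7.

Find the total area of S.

5 + 13 + 3 + 5 + 7 = 33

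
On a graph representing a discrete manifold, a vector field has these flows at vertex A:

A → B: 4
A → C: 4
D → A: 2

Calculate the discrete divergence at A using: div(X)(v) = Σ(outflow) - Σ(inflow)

Divergence = sum of outgoing flows = 4 + 4 + (-2) = 6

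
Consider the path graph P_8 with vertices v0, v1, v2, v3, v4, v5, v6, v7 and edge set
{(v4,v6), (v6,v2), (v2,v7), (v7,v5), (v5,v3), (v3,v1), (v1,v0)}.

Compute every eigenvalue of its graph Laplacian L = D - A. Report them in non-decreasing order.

The path graph P_n has Laplacian eigenvalues λ_k = 2 − 2cos(kπ/n), k = 0, 1, …, n−1. Here n = 8:
k=0: 2 − 2cos(0) = 0.0; k=1: 2 − 2cos(π/8) = 0.1522; k=2: 2 − 2cos(π/4) = 0.5858; k=3: 2 − 2cos(3π/8) = 1.2346; k=4: 2 − 2cos(π/2) = 2.0; k=5: 2 − 2cos(5π/8) = 2.7654; k=6: 2 − 2cos(3π/4) = 3.4142; k=7: 2 − 2cos(7π/8) = 3.8478.
Laplacian eigenvalues (increasing order): [0.0, 0.1522, 0.5858, 1.2346, 2.0, 2.7654, 3.4142, 3.8478]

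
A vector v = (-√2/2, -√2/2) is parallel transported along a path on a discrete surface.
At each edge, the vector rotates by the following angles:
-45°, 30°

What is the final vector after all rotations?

Total rotation: (-45°) + 30° = -15°. Final vector: (-0.8660, -0.5000)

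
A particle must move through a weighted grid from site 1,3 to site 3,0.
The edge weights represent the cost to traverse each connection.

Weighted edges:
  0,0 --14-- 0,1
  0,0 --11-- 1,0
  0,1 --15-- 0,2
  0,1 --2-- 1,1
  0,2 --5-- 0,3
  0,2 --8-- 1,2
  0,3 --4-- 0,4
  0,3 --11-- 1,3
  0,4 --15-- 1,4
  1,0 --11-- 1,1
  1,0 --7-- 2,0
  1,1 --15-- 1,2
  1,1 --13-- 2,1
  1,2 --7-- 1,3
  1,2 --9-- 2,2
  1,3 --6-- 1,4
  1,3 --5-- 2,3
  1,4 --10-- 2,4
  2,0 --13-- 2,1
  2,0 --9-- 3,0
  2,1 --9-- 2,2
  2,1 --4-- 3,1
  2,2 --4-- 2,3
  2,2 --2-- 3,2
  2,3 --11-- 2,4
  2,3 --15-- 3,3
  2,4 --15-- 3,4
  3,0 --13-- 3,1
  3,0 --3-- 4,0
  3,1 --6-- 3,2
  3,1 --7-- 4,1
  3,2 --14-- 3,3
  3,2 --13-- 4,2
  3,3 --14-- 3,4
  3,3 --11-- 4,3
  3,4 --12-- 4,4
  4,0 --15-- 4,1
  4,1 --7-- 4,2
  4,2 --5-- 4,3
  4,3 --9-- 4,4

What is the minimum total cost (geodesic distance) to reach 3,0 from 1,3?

Shortest path: 1,3 → 2,3 → 2,2 → 3,2 → 3,1 → 3,0, total weight = 30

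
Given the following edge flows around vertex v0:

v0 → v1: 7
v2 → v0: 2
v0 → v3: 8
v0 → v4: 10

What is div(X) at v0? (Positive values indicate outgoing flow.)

Divergence = sum of outgoing flows = 7 + (-2) + 8 + 10 = 23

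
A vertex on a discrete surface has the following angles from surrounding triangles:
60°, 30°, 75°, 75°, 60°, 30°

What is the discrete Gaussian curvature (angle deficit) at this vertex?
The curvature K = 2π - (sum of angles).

Sum of angles = 330°. K = 360° - 330° = 30°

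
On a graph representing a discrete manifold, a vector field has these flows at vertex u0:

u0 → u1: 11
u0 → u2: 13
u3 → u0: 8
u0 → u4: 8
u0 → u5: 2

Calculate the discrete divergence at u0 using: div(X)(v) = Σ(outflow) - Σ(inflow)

Divergence = sum of outgoing flows = 11 + 13 + (-8) + 8 + 2 = 26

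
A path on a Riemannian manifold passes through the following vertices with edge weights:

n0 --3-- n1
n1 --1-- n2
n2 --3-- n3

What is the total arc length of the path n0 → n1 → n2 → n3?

Arc length = 3 + 1 + 3 = 7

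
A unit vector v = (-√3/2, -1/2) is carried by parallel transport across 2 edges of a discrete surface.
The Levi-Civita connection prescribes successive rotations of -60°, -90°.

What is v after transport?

Total rotation: (-60°) + (-90°) = -150°. Final vector: (0.5000, 0.8660)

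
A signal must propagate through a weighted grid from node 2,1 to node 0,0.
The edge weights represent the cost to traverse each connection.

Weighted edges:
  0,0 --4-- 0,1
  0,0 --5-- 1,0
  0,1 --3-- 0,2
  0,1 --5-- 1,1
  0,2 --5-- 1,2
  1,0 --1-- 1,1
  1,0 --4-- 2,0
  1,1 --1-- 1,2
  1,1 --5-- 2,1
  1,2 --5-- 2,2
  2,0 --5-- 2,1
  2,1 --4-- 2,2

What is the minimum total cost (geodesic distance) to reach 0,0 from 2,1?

Shortest path: 2,1 → 1,1 → 1,0 → 0,0, total weight = 11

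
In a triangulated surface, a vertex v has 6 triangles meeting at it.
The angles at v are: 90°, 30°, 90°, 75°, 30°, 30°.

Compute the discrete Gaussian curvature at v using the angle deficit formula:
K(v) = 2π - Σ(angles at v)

Sum of angles = 345°. K = 360° - 345° = 15°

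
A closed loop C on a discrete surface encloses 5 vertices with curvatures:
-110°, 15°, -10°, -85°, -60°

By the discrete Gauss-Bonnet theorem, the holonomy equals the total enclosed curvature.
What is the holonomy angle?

Holonomy = total enclosed curvature = (-110°) + 15° + (-10°) + (-85°) + (-60°) = -250°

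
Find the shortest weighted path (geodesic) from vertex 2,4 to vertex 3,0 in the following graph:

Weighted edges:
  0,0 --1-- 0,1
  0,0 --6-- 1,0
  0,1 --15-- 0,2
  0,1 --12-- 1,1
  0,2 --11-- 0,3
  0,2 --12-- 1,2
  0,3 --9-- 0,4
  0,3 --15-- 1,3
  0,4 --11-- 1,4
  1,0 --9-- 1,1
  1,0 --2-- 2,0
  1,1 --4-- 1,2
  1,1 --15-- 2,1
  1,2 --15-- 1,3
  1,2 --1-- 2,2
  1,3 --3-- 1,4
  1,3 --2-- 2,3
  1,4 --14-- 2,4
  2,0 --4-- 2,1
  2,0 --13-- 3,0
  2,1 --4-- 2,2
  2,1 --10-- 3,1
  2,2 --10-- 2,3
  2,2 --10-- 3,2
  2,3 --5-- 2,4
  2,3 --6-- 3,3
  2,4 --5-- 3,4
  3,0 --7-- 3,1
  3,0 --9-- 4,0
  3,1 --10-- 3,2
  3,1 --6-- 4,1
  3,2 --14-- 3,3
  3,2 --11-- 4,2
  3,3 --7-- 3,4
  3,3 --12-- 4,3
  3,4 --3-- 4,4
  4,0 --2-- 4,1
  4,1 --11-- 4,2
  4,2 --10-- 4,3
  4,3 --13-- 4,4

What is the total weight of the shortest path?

Shortest path: 2,4 → 2,3 → 2,2 → 2,1 → 2,0 → 3,0, total weight = 36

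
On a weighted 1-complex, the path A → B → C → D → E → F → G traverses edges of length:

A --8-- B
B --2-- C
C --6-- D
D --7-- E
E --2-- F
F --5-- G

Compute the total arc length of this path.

Arc length = 8 + 2 + 6 + 7 + 2 + 5 = 30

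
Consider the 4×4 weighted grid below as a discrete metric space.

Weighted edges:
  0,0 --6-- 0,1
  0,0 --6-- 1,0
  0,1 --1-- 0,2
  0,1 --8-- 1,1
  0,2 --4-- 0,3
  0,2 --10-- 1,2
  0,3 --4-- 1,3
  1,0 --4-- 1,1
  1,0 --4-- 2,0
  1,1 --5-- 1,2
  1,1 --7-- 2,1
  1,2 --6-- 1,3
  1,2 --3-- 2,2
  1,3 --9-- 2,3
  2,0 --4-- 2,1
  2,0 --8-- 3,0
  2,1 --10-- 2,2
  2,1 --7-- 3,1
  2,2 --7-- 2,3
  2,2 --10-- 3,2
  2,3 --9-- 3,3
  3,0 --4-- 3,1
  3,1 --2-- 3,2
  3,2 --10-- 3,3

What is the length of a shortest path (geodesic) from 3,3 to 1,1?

Shortest path: 3,3 → 2,3 → 2,2 → 1,2 → 1,1, total weight = 24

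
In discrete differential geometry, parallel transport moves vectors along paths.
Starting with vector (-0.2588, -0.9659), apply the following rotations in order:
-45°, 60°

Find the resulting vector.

Total rotation: (-45°) + 60° = 15°. Final vector: (0, -1)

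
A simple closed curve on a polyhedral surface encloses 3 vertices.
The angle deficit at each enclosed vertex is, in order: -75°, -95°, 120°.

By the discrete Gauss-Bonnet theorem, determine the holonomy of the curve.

Holonomy = total enclosed curvature = (-75°) + (-95°) + 120° = -50°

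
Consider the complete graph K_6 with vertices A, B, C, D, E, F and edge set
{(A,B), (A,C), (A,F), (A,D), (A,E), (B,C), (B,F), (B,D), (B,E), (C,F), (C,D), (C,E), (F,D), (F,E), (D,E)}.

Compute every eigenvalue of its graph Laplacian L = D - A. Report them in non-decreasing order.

For the complete graph K_n, L = nI − J (J = all-ones matrix). J has eigenvalues n (once, eigenvector 𝟙) and 0 (multiplicity n−1), so L has eigenvalues 0 (once) and n (multiplicity n−1). Here n = 6: eigenvalue 0 once and 6 with multiplicity 5.
Laplacian eigenvalues (increasing order): [0.0, 6.0, 6.0, 6.0, 6.0, 6.0]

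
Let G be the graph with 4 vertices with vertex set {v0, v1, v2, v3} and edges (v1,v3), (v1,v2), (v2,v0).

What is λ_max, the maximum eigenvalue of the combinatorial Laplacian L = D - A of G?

Degrees: deg(v0) = 1, deg(v1) = 2, deg(v2) = 2, deg(v3) = 1.
L = D − A with rows/columns ordered (v0, v1, v2, v3):
  [ 1,  0, -1,  0]
  [ 0,  2, -1, -1]
  [-1, -1,  2,  0]
  [ 0, -1,  0,  1]
Characteristic polynomial: det(λI − L) = λ(λ² − 4λ + 2)(λ − 2).
Roots: λ = 0; (λ² − 4λ + 2) = 0 ⇒ λ = 2 ± √2 ≈ 0.5858, 3.4142; (λ − 2) = 0 ⇒ λ = 2.
(Check: the roots sum (with multiplicity) to 6, matching trace L = Σdeg = 2·3 = 6.)
Laplacian eigenvalues: [0.0, 0.5858, 2.0, 3.4142]. Largest eigenvalue (spectral radius) = 3.4142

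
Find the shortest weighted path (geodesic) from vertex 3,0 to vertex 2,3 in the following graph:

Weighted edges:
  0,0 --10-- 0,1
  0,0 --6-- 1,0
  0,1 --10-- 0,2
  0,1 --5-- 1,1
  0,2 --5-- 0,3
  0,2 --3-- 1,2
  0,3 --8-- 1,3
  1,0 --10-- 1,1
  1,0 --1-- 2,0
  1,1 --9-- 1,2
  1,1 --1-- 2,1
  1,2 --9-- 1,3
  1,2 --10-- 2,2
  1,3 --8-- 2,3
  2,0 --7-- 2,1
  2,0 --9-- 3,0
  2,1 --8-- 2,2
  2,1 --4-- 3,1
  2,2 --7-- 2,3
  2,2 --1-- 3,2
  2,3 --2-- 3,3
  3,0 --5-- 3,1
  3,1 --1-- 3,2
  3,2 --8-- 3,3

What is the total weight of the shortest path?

Shortest path: 3,0 → 3,1 → 3,2 → 2,2 → 2,3, total weight = 14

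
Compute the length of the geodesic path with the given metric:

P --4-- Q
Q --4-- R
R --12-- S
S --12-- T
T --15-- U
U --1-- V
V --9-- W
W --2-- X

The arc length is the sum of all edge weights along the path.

Arc length = 4 + 4 + 12 + 12 + 15 + 1 + 9 + 2 = 59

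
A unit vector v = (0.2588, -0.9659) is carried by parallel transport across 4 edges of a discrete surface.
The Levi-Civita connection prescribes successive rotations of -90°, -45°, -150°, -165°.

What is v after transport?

Total rotation: (-90°) + (-45°) + (-150°) + (-165°) = -450° ≡ -90° (mod 360°). Final vector: (-0.9659, -0.2588)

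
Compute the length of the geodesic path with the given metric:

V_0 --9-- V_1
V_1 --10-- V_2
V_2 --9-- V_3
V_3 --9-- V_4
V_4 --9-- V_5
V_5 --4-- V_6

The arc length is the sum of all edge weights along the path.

Arc length = 9 + 10 + 9 + 9 + 9 + 4 = 50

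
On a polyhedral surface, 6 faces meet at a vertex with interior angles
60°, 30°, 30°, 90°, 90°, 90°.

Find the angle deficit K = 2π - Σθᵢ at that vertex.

Sum of angles = 390°. K = 360° - 390° = -30° = -π/6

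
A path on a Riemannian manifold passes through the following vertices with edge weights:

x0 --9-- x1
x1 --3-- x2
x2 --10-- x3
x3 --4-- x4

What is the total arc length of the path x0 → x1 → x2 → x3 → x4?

Arc length = 9 + 3 + 10 + 4 = 26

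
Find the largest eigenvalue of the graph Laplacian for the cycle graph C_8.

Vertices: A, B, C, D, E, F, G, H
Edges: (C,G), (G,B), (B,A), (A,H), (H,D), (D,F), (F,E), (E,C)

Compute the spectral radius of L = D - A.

The cycle graph C_n has Laplacian eigenvalues λ_k = 2 − 2cos(2πk/n), k = 0, 1, …, n−1. Here n = 8:
k=0: 2 − 2cos(0) = 0.0; k=1: 2 − 2cos(π/4) = 0.5858; k=2: 2 − 2cos(π/2) = 2.0; k=3: 2 − 2cos(3π/4) = 3.4142; k=4: 2 − 2cos(π) = 4.0; k=5: 2 − 2cos(5π/4) = 3.4142; k=6: 2 − 2cos(3π/2) = 2.0; k=7: 2 − 2cos(7π/4) = 0.5858.
Laplacian eigenvalues: [0.0, 0.5858, 0.5858, 2.0, 2.0, 3.4142, 3.4142, 4.0]. Largest eigenvalue (spectral radius) = 4.0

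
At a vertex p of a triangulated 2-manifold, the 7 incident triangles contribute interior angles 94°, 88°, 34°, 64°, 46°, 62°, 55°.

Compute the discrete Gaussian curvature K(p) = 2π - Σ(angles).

Sum of angles = 443°. K = 360° - 443° = -83° = -83π/180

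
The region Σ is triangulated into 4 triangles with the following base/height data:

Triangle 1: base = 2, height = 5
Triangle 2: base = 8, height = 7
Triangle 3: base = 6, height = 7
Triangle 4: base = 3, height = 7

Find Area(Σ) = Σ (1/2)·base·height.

(1/2)×2×5 + (1/2)×8×7 + (1/2)×6×7 + (1/2)×3×7 = 64.5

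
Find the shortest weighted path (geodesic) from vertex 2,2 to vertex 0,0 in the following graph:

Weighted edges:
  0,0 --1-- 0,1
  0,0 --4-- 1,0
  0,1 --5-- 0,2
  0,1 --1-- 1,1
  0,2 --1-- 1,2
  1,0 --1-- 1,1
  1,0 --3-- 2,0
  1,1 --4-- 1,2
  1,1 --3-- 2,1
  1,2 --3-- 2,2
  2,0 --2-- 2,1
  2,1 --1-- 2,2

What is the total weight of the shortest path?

Shortest path: 2,2 → 2,1 → 1,1 → 0,1 → 0,0, total weight = 6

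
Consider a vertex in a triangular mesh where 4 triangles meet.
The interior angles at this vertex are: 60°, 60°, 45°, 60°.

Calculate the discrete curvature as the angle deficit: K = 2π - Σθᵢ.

Sum of angles = 225°. K = 360° - 225° = 135°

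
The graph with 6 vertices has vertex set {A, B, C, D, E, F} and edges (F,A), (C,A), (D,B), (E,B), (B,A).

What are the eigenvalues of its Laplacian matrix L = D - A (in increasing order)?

Degrees: deg(A) = 3, deg(B) = 3, deg(C) = 1, deg(D) = 1, deg(E) = 1, deg(F) = 1.
L = D − A with rows/columns ordered (A, B, C, D, E, F):
  [ 3, -1, -1,  0,  0, -1]
  [-1,  3,  0, -1, -1,  0]
  [-1,  0,  1,  0,  0,  0]
  [ 0, -1,  0,  1,  0,  0]
  [ 0, -1,  0,  0,  1,  0]
  [-1,  0,  0,  0,  0,  1]
Characteristic polynomial: det(λI − L) = λ(λ² − 5λ + 2)(λ − 1)²(λ − 3).
Roots: λ = 0; (λ² − 5λ + 2) = 0 ⇒ λ = (5 ± √17)/2 ≈ 0.4384, 4.5616; (λ − 1) = 0 ⇒ λ = 1 (multiplicity 2); (λ − 3) = 0 ⇒ λ = 3.
(Check: the roots sum (with multiplicity) to 10, matching trace L = Σdeg = 2·5 = 10.)
Laplacian eigenvalues (increasing order): [0.0, 0.4384, 1.0, 1.0, 3.0, 4.5616]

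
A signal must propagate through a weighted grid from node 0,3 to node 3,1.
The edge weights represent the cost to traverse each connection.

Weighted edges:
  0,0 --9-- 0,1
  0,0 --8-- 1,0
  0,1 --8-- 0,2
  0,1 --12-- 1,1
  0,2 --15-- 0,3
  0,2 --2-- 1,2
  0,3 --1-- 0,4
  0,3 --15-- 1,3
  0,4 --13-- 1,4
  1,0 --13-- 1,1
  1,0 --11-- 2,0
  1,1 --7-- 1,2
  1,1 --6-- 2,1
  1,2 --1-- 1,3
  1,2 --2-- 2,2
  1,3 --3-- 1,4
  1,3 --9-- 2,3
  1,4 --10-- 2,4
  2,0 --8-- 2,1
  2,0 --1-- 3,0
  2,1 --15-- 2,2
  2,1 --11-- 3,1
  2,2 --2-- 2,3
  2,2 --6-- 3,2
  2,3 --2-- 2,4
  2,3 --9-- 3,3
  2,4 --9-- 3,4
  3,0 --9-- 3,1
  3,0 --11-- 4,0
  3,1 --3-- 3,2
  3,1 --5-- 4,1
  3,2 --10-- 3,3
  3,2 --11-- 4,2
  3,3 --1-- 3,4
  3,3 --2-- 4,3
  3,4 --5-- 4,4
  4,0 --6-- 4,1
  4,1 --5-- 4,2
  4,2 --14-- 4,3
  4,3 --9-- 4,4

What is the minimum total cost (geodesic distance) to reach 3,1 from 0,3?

Shortest path: 0,3 → 1,3 → 1,2 → 2,2 → 3,2 → 3,1, total weight = 27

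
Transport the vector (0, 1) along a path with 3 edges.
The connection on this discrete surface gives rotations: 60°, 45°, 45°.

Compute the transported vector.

Total rotation: 60° + 45° + 45° = 150°. Final vector: (-0.5000, -0.8660)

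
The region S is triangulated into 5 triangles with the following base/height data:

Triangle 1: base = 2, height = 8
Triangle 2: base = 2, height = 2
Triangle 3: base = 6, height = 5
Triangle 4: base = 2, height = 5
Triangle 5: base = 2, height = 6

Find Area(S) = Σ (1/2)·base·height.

(1/2)×2×8 + (1/2)×2×2 + (1/2)×6×5 + (1/2)×2×5 + (1/2)×2×6 = 36.0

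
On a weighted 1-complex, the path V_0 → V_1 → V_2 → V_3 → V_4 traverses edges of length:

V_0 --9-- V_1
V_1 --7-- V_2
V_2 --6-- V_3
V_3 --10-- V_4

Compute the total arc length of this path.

Arc length = 9 + 7 + 6 + 10 = 32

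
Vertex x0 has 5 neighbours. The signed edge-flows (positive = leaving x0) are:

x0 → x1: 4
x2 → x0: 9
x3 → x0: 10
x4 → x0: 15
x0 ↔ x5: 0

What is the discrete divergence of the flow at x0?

Divergence = sum of outgoing flows = 4 + (-9) + (-10) + (-15) + 0 = -30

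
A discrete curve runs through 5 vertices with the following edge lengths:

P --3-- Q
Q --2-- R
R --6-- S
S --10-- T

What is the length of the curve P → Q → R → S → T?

Arc length = 3 + 2 + 6 + 10 = 21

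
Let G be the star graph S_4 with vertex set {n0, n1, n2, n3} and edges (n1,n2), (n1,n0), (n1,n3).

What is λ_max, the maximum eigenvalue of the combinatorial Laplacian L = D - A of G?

The star S_4 is the complete bipartite graph K_{1,3} (one hub of degree 3, 3 leaves of degree 1). The Laplacian spectrum of K_{p,q} is 0, p (multiplicity q−1), q (multiplicity p−1), p+q. With p = 1, q = 3: 0 once, 1 with multiplicity 2, and 4 once. (Check: trace L = sum of degrees = 6 = 2·1 + 4.)
Laplacian eigenvalues: [0.0, 1.0, 1.0, 4.0]. Largest eigenvalue (spectral radius) = 4.0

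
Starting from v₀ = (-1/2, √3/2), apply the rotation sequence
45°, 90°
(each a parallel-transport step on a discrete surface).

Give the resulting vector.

Total rotation: 45° + 90° = 135°. Final vector: (-0.2588, -0.9659)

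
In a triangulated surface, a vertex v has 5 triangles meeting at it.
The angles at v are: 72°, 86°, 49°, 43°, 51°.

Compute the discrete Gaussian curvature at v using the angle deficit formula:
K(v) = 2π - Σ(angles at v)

Sum of angles = 301°. K = 360° - 301° = 59° = 59π/180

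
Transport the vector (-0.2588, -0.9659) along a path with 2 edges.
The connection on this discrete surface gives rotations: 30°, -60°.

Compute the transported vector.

Total rotation: 30° + (-60°) = -30°. Final vector: (-0.7071, -0.7071)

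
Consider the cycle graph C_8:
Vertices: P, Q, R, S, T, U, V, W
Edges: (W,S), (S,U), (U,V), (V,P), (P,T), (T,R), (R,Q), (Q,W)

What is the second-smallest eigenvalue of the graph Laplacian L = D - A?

The cycle graph C_n has Laplacian eigenvalues λ_k = 2 − 2cos(2πk/n), k = 0, 1, …, n−1. Here n = 8:
k=0: 2 − 2cos(0) = 0.0; k=1: 2 − 2cos(π/4) = 0.5858; k=2: 2 − 2cos(π/2) = 2.0; k=3: 2 − 2cos(3π/4) = 3.4142; k=4: 2 − 2cos(π) = 4.0; k=5: 2 − 2cos(5π/4) = 3.4142; k=6: 2 − 2cos(3π/2) = 2.0; k=7: 2 − 2cos(7π/4) = 0.5858.
Laplacian eigenvalues: [0.0, 0.5858, 0.5858, 2.0, 2.0, 3.4142, 3.4142, 4.0]. Algebraic connectivity (smallest non-zero eigenvalue) = 0.5858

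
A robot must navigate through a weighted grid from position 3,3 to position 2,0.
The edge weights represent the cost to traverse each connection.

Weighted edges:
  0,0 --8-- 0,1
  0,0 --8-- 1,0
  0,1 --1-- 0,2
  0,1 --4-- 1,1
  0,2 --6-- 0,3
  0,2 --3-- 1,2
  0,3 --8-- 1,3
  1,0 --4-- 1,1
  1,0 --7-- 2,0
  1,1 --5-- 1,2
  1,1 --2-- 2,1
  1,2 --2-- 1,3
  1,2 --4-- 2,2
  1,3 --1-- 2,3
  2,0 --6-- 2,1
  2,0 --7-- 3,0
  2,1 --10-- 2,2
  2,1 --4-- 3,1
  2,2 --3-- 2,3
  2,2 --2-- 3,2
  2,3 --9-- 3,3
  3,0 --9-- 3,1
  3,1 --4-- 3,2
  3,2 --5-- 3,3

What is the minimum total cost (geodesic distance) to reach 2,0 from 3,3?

Shortest path: 3,3 → 3,2 → 3,1 → 2,1 → 2,0, total weight = 19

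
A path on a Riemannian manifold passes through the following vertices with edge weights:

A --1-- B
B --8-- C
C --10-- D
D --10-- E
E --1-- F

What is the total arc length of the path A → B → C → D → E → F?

Arc length = 1 + 8 + 10 + 10 + 1 = 30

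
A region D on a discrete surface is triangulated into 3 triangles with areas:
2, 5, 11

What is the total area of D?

2 + 5 + 11 = 18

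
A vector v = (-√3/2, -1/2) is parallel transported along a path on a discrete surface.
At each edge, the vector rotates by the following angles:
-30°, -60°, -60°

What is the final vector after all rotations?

Total rotation: (-30°) + (-60°) + (-60°) = -150°. Final vector: (0.5000, 0.8660)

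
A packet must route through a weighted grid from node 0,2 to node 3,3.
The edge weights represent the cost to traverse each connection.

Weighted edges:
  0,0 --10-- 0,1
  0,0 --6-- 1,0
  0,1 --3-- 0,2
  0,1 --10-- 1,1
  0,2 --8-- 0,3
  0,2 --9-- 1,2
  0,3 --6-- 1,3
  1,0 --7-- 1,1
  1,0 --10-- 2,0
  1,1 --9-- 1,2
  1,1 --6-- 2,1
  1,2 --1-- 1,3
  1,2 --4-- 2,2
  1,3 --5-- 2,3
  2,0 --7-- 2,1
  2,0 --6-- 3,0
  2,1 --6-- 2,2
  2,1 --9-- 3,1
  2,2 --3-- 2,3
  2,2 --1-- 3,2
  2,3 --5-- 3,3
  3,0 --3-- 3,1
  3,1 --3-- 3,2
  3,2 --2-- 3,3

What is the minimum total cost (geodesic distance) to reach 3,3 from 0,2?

Shortest path: 0,2 → 1,2 → 2,2 → 3,2 → 3,3, total weight = 16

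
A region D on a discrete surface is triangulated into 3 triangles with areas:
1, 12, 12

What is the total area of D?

1 + 12 + 12 = 25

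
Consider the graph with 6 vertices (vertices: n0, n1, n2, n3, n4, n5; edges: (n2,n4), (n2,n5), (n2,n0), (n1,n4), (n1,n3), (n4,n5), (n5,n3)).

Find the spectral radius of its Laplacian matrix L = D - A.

Degrees: deg(n0) = 1, deg(n1) = 2, deg(n2) = 3, deg(n3) = 2, deg(n4) = 3, deg(n5) = 3.
L = D − A with rows/columns ordered (n0, n1, n2, n3, n4, n5):
  [ 1,  0, -1,  0,  0,  0]
  [ 0,  2,  0, -1, -1,  0]
  [-1,  0,  3,  0, -1, -1]
  [ 0, -1,  0,  2,  0, -1]
  [ 0, -1, -1,  0,  3, -1]
  [ 0,  0, -1, -1, -1,  3]
Characteristic polynomial: det(λI − L) = λ(λ² − 5λ + 3)(λ − 2)(λ² − 7λ + 11).
Roots: λ = 0; (λ² − 5λ + 3) = 0 ⇒ λ = (5 ± √13)/2 ≈ 0.6972, 4.3028; (λ − 2) = 0 ⇒ λ = 2; (λ² − 7λ + 11) = 0 ⇒ λ = (7 ± √5)/2 ≈ 2.382, 4.618.
(Check: the roots sum (with multiplicity) to 14, matching trace L = Σdeg = 2·7 = 14.)
Laplacian eigenvalues: [0.0, 0.6972, 2.0, 2.382, 4.3028, 4.618]. Largest eigenvalue (spectral radius) = 4.618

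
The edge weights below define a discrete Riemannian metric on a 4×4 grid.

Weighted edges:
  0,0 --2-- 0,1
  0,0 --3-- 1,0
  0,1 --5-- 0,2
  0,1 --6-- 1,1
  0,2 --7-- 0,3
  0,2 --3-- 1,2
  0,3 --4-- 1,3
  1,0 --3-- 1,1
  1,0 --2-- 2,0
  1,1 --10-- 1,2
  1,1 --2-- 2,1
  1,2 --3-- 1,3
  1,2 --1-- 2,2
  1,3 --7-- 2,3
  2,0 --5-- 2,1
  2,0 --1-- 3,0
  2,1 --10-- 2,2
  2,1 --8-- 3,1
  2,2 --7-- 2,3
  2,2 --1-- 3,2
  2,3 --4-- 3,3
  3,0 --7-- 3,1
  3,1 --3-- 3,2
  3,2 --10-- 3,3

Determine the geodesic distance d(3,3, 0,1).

Shortest path: 3,3 → 2,3 → 2,2 → 1,2 → 0,2 → 0,1, total weight = 20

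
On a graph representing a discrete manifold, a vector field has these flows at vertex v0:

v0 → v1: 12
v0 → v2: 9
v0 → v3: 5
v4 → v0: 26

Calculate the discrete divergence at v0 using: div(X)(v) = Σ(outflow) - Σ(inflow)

Divergence = sum of outgoing flows = 12 + 9 + 5 + (-26) = 0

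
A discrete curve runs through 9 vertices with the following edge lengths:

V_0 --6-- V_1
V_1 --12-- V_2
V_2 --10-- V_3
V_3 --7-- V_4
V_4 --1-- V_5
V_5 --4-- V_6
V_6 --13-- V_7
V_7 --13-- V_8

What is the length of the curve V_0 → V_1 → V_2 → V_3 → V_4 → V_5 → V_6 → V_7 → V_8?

Arc length = 6 + 12 + 10 + 7 + 1 + 4 + 13 + 13 = 66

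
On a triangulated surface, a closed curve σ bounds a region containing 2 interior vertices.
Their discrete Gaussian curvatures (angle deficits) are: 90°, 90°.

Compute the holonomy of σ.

Holonomy = total enclosed curvature = 90° + 90° = 180°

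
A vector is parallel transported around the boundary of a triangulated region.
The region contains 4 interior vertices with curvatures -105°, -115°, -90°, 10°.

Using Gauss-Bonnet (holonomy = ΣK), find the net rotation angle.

Holonomy = total enclosed curvature = (-105°) + (-115°) + (-90°) + 10° = -300°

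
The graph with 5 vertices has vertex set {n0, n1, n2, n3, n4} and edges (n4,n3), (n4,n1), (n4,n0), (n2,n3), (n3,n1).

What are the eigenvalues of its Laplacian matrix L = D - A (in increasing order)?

Degrees: deg(n0) = 1, deg(n1) = 2, deg(n2) = 1, deg(n3) = 3, deg(n4) = 3.
L = D − A with rows/columns ordered (n0, n1, n2, n3, n4):
  [ 1,  0,  0,  0, -1]
  [ 0,  2,  0, -1, -1]
  [ 0,  0,  1, -1,  0]
  [ 0, -1, -1,  3, -1]
  [-1, -1,  0, -1,  3]
Characteristic polynomial: det(λI − L) = λ(λ² − 5λ + 3)(λ² − 5λ + 5).
Roots: λ = 0; (λ² − 5λ + 3) = 0 ⇒ λ = (5 ± √13)/2 ≈ 0.6972, 4.3028; (λ² − 5λ + 5) = 0 ⇒ λ = (5 ± √5)/2 ≈ 1.382, 3.618.
(Check: the roots sum (with multiplicity) to 10, matching trace L = Σdeg = 2·5 = 10.)
Laplacian eigenvalues (increasing order): [0.0, 0.6972, 1.382, 3.618, 4.3028]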